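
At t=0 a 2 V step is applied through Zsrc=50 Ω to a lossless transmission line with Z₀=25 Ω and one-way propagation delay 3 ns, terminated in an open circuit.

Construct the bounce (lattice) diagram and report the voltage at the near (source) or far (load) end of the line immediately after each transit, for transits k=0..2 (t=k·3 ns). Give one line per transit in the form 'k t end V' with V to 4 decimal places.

0 0 source 0.6667
1 3 load 1.3333
2 6 source 1.5556

Γ_L=1.000000, Γ_S=0.333333; launch V₁=2·25/75=0.666667
k=0 src: V=0.6667
k=1 load: inc=0.666667, refl=0.666667·1.000000=0.6667; V=0.000000+0.666667+0.666667=1.3333
k=2 src: inc=0.666667, refl=0.666667·0.333333=0.2222; V=0.666667+0.666667+0.222222=1.5556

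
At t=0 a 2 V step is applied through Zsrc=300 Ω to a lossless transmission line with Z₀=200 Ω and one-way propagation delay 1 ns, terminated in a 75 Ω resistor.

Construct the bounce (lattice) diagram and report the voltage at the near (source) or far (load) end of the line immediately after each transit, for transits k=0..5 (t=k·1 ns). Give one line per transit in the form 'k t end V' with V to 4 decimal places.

0 0 source 0.8000
1 1 load 0.4364
2 2 source 0.3636
3 3 load 0.3967
4 4 source 0.4033
5 5 load 0.4003

Γ_L=-0.454545, Γ_S=0.200000; launch V₁=2·200/500=0.800000
k=0 src: V=0.8000
k=1 load: inc=0.800000, refl=0.800000·-0.454545=-0.3636; V=0.000000+0.800000+-0.363636=0.4364
k=2 src: inc=-0.363636, refl=-0.363636·0.200000=-0.0727; V=0.800000+-0.363636+-0.072727=0.3636
k=3 load: inc=-0.072727, refl=-0.072727·-0.454545=0.0331; V=0.436364+-0.072727+0.033058=0.3967
k=4 src: inc=0.033058, refl=0.033058·0.200000=0.0066; V=0.363636+0.033058+0.006612=0.4033
k=5 load: inc=0.006612, refl=0.006612·-0.454545=-0.0030; V=0.396694+0.006612+-0.003005=0.4003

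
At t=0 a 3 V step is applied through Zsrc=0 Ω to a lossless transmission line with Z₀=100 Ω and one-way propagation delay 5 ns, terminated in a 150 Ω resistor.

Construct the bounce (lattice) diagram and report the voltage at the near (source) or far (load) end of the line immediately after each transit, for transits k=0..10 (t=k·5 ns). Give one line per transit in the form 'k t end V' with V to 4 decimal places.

0 0 source 3.0000
1 5 load 3.6000
2 10 source 3.0000
3 15 load 2.8800
4 20 source 3.0000
5 25 load 3.0240
6 30 source 3.0000
7 35 load 2.9952
8 40 source 3.0000
9 45 load 3.0010
10 50 source 3.0000

Γ_L=0.200000, Γ_S=-1.000000; launch V₁=3·100/100=3.000000
k=0 src: V=3.0000
k=1 load: inc=3.000000, refl=3.000000·0.200000=0.6000; V=0.000000+3.000000+0.600000=3.6000
k=2 src: inc=0.600000, refl=0.600000·-1.000000=-0.6000; V=3.000000+0.600000+-0.600000=3.0000
k=3 load: inc=-0.600000, refl=-0.600000·0.200000=-0.1200; V=3.600000+-0.600000+-0.120000=2.8800
k=4 src: inc=-0.120000, refl=-0.120000·-1.000000=0.1200; V=3.000000+-0.120000+0.120000=3.0000
k=5 load: inc=0.120000, refl=0.120000·0.200000=0.0240; V=2.880000+0.120000+0.024000=3.0240
k=6 src: inc=0.024000, refl=0.024000·-1.000000=-0.0240; V=3.000000+0.024000+-0.024000=3.0000
k=7 load: inc=-0.024000, refl=-0.024000·0.200000=-0.0048; V=3.024000+-0.024000+-0.004800=2.9952
k=8 src: inc=-0.004800, refl=-0.004800·-1.000000=0.0048; V=3.000000+-0.004800+0.004800=3.0000
k=9 load: inc=0.004800, refl=0.004800·0.200000=0.0010; V=2.995200+0.004800+0.000960=3.0010
k=10 src: inc=0.000960, refl=0.000960·-1.000000=-0.0010; V=3.000000+0.000960+-0.000960=3.0000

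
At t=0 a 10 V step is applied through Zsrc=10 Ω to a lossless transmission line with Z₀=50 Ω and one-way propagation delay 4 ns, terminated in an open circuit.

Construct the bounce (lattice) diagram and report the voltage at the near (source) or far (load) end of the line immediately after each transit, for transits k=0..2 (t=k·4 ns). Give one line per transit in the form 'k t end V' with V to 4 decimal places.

Γ_L=1.000000, Γ_S=-0.666667; launch V₁=10·50/60=8.333333
k=0 src: V=8.3333
k=1 load: inc=8.333333, refl=8.333333·1.000000=8.3333; V=0.000000+8.333333+8.333333=16.6667
k=2 src: inc=8.333333, refl=8.333333·-0.666667=-5.5556; V=8.333333+8.333333+-5.555556=11.1111

0 0 source 8.3333
1 4 load 16.6667
2 8 source 11.1111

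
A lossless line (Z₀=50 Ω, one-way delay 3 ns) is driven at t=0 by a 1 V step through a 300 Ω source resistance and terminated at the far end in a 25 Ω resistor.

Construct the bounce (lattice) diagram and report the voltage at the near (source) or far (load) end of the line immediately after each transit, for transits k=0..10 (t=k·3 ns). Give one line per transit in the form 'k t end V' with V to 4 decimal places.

Γ_L=-0.333333, Γ_S=0.714286; launch V₁=1·50/350=0.142857
k=0 src: V=0.1429
k=1 load: inc=0.142857, refl=0.142857·-0.333333=-0.0476; V=0.000000+0.142857+-0.047619=0.0952
k=2 src: inc=-0.047619, refl=-0.047619·0.714286=-0.0340; V=0.142857+-0.047619+-0.034014=0.0612
k=3 load: inc=-0.034014, refl=-0.034014·-0.333333=0.0113; V=0.095238+-0.034014+0.011338=0.0726
k=4 src: inc=0.011338, refl=0.011338·0.714286=0.0081; V=0.061224+0.011338+0.008098=0.0807
k=5 load: inc=0.008098, refl=0.008098·-0.333333=-0.0027; V=0.072562+0.008098+-0.002699=0.0780
k=6 src: inc=-0.002699, refl=-0.002699·0.714286=-0.0019; V=0.080661+-0.002699+-0.001928=0.0760
k=7 load: inc=-0.001928, refl=-0.001928·-0.333333=0.0006; V=0.077961+-0.001928+0.000643=0.0767
k=8 src: inc=0.000643, refl=0.000643·0.714286=0.0005; V=0.076033+0.000643+0.000459=0.0771
k=9 load: inc=0.000459, refl=0.000459·-0.333333=-0.0002; V=0.076676+0.000459+-0.000153=0.0770
k=10 src: inc=-0.000153, refl=-0.000153·0.714286=-0.0001; V=0.077135+-0.000153+-0.000109=0.0769

0 0 source 0.1429
1 3 load 0.0952
2 6 source 0.0612
3 9 load 0.0726
4 12 source 0.0807
5 15 load 0.0780
6 18 source 0.0760
7 21 load 0.0767
8 24 source 0.0771
9 27 load 0.0770
10 30 source 0.0769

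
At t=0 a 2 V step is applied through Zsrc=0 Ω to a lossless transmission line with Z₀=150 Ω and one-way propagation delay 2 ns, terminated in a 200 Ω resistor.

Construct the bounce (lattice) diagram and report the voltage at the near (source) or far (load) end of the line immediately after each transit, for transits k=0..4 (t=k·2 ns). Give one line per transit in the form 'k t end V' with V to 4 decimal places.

0 0 source 2.0000
1 2 load 2.2857
2 4 source 2.0000
3 6 load 1.9592
4 8 source 2.0000

Γ_L=0.142857, Γ_S=-1.000000; launch V₁=2·150/150=2.000000
k=0 src: V=2.0000
k=1 load: inc=2.000000, refl=2.000000·0.142857=0.2857; V=0.000000+2.000000+0.285714=2.2857
k=2 src: inc=0.285714, refl=0.285714·-1.000000=-0.2857; V=2.000000+0.285714+-0.285714=2.0000
k=3 load: inc=-0.285714, refl=-0.285714·0.142857=-0.0408; V=2.285714+-0.285714+-0.040816=1.9592
k=4 src: inc=-0.040816, refl=-0.040816·-1.000000=0.0408; V=2.000000+-0.040816+0.040816=2.0000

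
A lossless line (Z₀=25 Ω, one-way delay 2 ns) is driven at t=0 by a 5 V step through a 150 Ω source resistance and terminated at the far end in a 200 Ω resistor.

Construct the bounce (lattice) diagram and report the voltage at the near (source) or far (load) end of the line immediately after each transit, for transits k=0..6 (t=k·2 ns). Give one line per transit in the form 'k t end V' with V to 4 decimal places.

0 0 source 0.7143
1 2 load 1.2698
2 4 source 1.6667
3 6 load 1.9753
4 8 source 2.1958
5 10 load 2.3672
6 12 source 2.4897

Γ_L=0.777778, Γ_S=0.714286; launch V₁=5·25/175=0.714286
k=0 src: V=0.7143
k=1 load: inc=0.714286, refl=0.714286·0.777778=0.5556; V=0.000000+0.714286+0.555556=1.2698
k=2 src: inc=0.555556, refl=0.555556·0.714286=0.3968; V=0.714286+0.555556+0.396825=1.6667
k=3 load: inc=0.396825, refl=0.396825·0.777778=0.3086; V=1.269841+0.396825+0.308642=1.9753
k=4 src: inc=0.308642, refl=0.308642·0.714286=0.2205; V=1.666667+0.308642+0.220459=2.1958
k=5 load: inc=0.220459, refl=0.220459·0.777778=0.1715; V=1.975309+0.220459+0.171468=2.3672
k=6 src: inc=0.171468, refl=0.171468·0.714286=0.1225; V=2.195767+0.171468+0.122477=2.4897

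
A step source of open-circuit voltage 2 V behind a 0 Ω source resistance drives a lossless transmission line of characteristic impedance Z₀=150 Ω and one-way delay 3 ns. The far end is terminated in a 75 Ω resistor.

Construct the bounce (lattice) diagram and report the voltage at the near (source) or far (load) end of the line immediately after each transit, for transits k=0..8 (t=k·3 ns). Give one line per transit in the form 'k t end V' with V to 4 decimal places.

0 0 source 2.0000
1 3 load 1.3333
2 6 source 2.0000
3 9 load 1.7778
4 12 source 2.0000
5 15 load 1.9259
6 18 source 2.0000
7 21 load 1.9753
8 24 source 2.0000

Γ_L=-0.333333, Γ_S=-1.000000; launch V₁=2·150/150=2.000000
k=0 src: V=2.0000
k=1 load: inc=2.000000, refl=2.000000·-0.333333=-0.6667; V=0.000000+2.000000+-0.666667=1.3333
k=2 src: inc=-0.666667, refl=-0.666667·-1.000000=0.6667; V=2.000000+-0.666667+0.666667=2.0000
k=3 load: inc=0.666667, refl=0.666667·-0.333333=-0.2222; V=1.333333+0.666667+-0.222222=1.7778
k=4 src: inc=-0.222222, refl=-0.222222·-1.000000=0.2222; V=2.000000+-0.222222+0.222222=2.0000
k=5 load: inc=0.222222, refl=0.222222·-0.333333=-0.0741; V=1.777778+0.222222+-0.074074=1.9259
k=6 src: inc=-0.074074, refl=-0.074074·-1.000000=0.0741; V=2.000000+-0.074074+0.074074=2.0000
k=7 load: inc=0.074074, refl=0.074074·-0.333333=-0.0247; V=1.925926+0.074074+-0.024691=1.9753
k=8 src: inc=-0.024691, refl=-0.024691·-1.000000=0.0247; V=2.000000+-0.024691+0.024691=2.0000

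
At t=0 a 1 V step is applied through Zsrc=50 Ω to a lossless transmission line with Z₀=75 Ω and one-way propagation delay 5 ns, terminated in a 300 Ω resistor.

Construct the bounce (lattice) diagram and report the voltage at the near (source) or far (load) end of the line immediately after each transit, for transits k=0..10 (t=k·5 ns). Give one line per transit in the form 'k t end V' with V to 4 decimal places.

0 0 source 0.6000
1 5 load 0.9600
2 10 source 0.8880
3 15 load 0.8448
4 20 source 0.8534
5 25 load 0.8586
6 30 source 0.8576
7 35 load 0.8570
8 40 source 0.8571
9 45 load 0.8572
10 50 source 0.8571

Γ_L=0.600000, Γ_S=-0.200000; launch V₁=1·75/125=0.600000
k=0 src: V=0.6000
k=1 load: inc=0.600000, refl=0.600000·0.600000=0.3600; V=0.000000+0.600000+0.360000=0.9600
k=2 src: inc=0.360000, refl=0.360000·-0.200000=-0.0720; V=0.600000+0.360000+-0.072000=0.8880
k=3 load: inc=-0.072000, refl=-0.072000·0.600000=-0.0432; V=0.960000+-0.072000+-0.043200=0.8448
k=4 src: inc=-0.043200, refl=-0.043200·-0.200000=0.0086; V=0.888000+-0.043200+0.008640=0.8534
k=5 load: inc=0.008640, refl=0.008640·0.600000=0.0052; V=0.844800+0.008640+0.005184=0.8586
k=6 src: inc=0.005184, refl=0.005184·-0.200000=-0.0010; V=0.853440+0.005184+-0.001037=0.8576
k=7 load: inc=-0.001037, refl=-0.001037·0.600000=-0.0006; V=0.858624+-0.001037+-0.000622=0.8570
k=8 src: inc=-0.000622, refl=-0.000622·-0.200000=0.0001; V=0.857587+-0.000622+0.000124=0.8571
k=9 load: inc=0.000124, refl=0.000124·0.600000=0.0001; V=0.856965+0.000124+0.000075=0.8572
k=10 src: inc=0.000075, refl=0.000075·-0.200000=-0.0000; V=0.857090+0.000075+-0.000015=0.8571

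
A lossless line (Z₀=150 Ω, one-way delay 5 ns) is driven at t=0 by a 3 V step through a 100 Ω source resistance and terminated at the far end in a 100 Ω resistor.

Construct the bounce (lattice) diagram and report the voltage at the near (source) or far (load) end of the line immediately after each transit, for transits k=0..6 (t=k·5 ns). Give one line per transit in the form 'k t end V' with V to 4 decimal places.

0 0 source 1.8000
1 5 load 1.4400
2 10 source 1.5120
3 15 load 1.4976
4 20 source 1.5005
5 25 load 1.4999
6 30 source 1.5000

Γ_L=-0.200000, Γ_S=-0.200000; launch V₁=3·150/250=1.800000
k=0 src: V=1.8000
k=1 load: inc=1.800000, refl=1.800000·-0.200000=-0.3600; V=0.000000+1.800000+-0.360000=1.4400
k=2 src: inc=-0.360000, refl=-0.360000·-0.200000=0.0720; V=1.800000+-0.360000+0.072000=1.5120
k=3 load: inc=0.072000, refl=0.072000·-0.200000=-0.0144; V=1.440000+0.072000+-0.014400=1.4976
k=4 src: inc=-0.014400, refl=-0.014400·-0.200000=0.0029; V=1.512000+-0.014400+0.002880=1.5005
k=5 load: inc=0.002880, refl=0.002880·-0.200000=-0.0006; V=1.497600+0.002880+-0.000576=1.4999
k=6 src: inc=-0.000576, refl=-0.000576·-0.200000=0.0001; V=1.500480+-0.000576+0.000115=1.5000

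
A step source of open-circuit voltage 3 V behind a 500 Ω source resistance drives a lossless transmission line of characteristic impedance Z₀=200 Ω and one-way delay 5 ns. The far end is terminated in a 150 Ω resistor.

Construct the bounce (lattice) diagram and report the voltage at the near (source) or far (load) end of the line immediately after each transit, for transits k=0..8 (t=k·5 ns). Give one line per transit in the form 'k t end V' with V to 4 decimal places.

0 0 source 0.8571
1 5 load 0.7347
2 10 source 0.6822
3 15 load 0.6897
4 20 source 0.6929
5 25 load 0.6925
6 30 source 0.6923
7 35 load 0.6923
8 40 source 0.6923

Γ_L=-0.142857, Γ_S=0.428571; launch V₁=3·200/700=0.857143
k=0 src: V=0.8571
k=1 load: inc=0.857143, refl=0.857143·-0.142857=-0.1224; V=0.000000+0.857143+-0.122449=0.7347
k=2 src: inc=-0.122449, refl=-0.122449·0.428571=-0.0525; V=0.857143+-0.122449+-0.052478=0.6822
k=3 load: inc=-0.052478, refl=-0.052478·-0.142857=0.0075; V=0.734694+-0.052478+0.007497=0.6897
k=4 src: inc=0.007497, refl=0.007497·0.428571=0.0032; V=0.682216+0.007497+0.003213=0.6929
k=5 load: inc=0.003213, refl=0.003213·-0.142857=-0.0005; V=0.689713+0.003213+-0.000459=0.6925
k=6 src: inc=-0.000459, refl=-0.000459·0.428571=-0.0002; V=0.692926+-0.000459+-0.000197=0.6923
k=7 load: inc=-0.000197, refl=-0.000197·-0.142857=0.0000; V=0.692467+-0.000197+0.000028=0.6923
k=8 src: inc=0.000028, refl=0.000028·0.428571=0.0000; V=0.692270+0.000028+0.000012=0.6923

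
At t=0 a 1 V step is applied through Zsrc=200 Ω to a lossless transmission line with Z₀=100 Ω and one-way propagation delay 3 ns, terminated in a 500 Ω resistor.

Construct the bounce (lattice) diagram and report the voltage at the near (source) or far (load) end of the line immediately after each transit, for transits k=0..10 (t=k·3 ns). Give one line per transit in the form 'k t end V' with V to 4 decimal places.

0 0 source 0.3333
1 3 load 0.5556
2 6 source 0.6296
3 9 load 0.6790
4 12 source 0.6955
5 15 load 0.7064
6 18 source 0.7101
7 21 load 0.7125
8 24 source 0.7134
9 27 load 0.7139
10 30 source 0.7141

Γ_L=0.666667, Γ_S=0.333333; launch V₁=1·100/300=0.333333
k=0 src: V=0.3333
k=1 load: inc=0.333333, refl=0.333333·0.666667=0.2222; V=0.000000+0.333333+0.222222=0.5556
k=2 src: inc=0.222222, refl=0.222222·0.333333=0.0741; V=0.333333+0.222222+0.074074=0.6296
k=3 load: inc=0.074074, refl=0.074074·0.666667=0.0494; V=0.555556+0.074074+0.049383=0.6790
k=4 src: inc=0.049383, refl=0.049383·0.333333=0.0165; V=0.629630+0.049383+0.016461=0.6955
k=5 load: inc=0.016461, refl=0.016461·0.666667=0.0110; V=0.679012+0.016461+0.010974=0.7064
k=6 src: inc=0.010974, refl=0.010974·0.333333=0.0037; V=0.695473+0.010974+0.003658=0.7101
k=7 load: inc=0.003658, refl=0.003658·0.666667=0.0024; V=0.706447+0.003658+0.002439=0.7125
k=8 src: inc=0.002439, refl=0.002439·0.333333=0.0008; V=0.710105+0.002439+0.000813=0.7134
k=9 load: inc=0.000813, refl=0.000813·0.666667=0.0005; V=0.712544+0.000813+0.000542=0.7139
k=10 src: inc=0.000542, refl=0.000542·0.333333=0.0002; V=0.713357+0.000542+0.000181=0.7141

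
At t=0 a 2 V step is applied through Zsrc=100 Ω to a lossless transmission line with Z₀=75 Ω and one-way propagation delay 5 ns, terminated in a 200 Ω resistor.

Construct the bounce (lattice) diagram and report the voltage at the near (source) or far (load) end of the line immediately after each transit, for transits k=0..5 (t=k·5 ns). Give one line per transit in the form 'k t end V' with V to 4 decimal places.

0 0 source 0.8571
1 5 load 1.2468
2 10 source 1.3024
3 15 load 1.3277
4 20 source 1.3313
5 25 load 1.3330

Γ_L=0.454545, Γ_S=0.142857; launch V₁=2·75/175=0.857143
k=0 src: V=0.8571
k=1 load: inc=0.857143, refl=0.857143·0.454545=0.3896; V=0.000000+0.857143+0.389610=1.2468
k=2 src: inc=0.389610, refl=0.389610·0.142857=0.0557; V=0.857143+0.389610+0.055659=1.3024
k=3 load: inc=0.055659, refl=0.055659·0.454545=0.0253; V=1.246753+0.055659+0.025299=1.3277
k=4 src: inc=0.025299, refl=0.025299·0.142857=0.0036; V=1.302412+0.025299+0.003614=1.3313
k=5 load: inc=0.003614, refl=0.003614·0.454545=0.0016; V=1.327711+0.003614+0.001643=1.3330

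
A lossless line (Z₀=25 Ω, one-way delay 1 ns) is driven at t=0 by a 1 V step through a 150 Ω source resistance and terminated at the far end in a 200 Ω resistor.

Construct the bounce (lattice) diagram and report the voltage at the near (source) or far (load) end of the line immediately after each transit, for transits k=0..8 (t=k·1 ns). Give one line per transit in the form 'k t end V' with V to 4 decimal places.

Γ_L=0.777778, Γ_S=0.714286; launch V₁=1·25/175=0.142857
k=0 src: V=0.1429
k=1 load: inc=0.142857, refl=0.142857·0.777778=0.1111; V=0.000000+0.142857+0.111111=0.2540
k=2 src: inc=0.111111, refl=0.111111·0.714286=0.0794; V=0.142857+0.111111+0.079365=0.3333
k=3 load: inc=0.079365, refl=0.079365·0.777778=0.0617; V=0.253968+0.079365+0.061728=0.3951
k=4 src: inc=0.061728, refl=0.061728·0.714286=0.0441; V=0.333333+0.061728+0.044092=0.4392
k=5 load: inc=0.044092, refl=0.044092·0.777778=0.0343; V=0.395062+0.044092+0.034294=0.4734
k=6 src: inc=0.034294, refl=0.034294·0.714286=0.0245; V=0.439153+0.034294+0.024495=0.4979
k=7 load: inc=0.024495, refl=0.024495·0.777778=0.0191; V=0.473447+0.024495+0.019052=0.5170
k=8 src: inc=0.019052, refl=0.019052·0.714286=0.0136; V=0.497942+0.019052+0.013609=0.5306

0 0 source 0.1429
1 1 load 0.2540
2 2 source 0.3333
3 3 load 0.3951
4 4 source 0.4392
5 5 load 0.4734
6 6 source 0.4979
7 7 load 0.5170
8 8 source 0.5306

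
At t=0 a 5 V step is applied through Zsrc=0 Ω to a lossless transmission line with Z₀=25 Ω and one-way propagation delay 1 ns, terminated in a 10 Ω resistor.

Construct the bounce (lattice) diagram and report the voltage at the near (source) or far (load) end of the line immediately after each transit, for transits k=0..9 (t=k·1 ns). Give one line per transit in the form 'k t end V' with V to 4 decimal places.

0 0 source 5.0000
1 1 load 2.8571
2 2 source 5.0000
3 3 load 4.0816
4 4 source 5.0000
5 5 load 4.6064
6 6 source 5.0000
7 7 load 4.8313
8 8 source 5.0000
9 9 load 4.9277

Γ_L=-0.428571, Γ_S=-1.000000; launch V₁=5·25/25=5.000000
k=0 src: V=5.0000
k=1 load: inc=5.000000, refl=5.000000·-0.428571=-2.1429; V=0.000000+5.000000+-2.142857=2.8571
k=2 src: inc=-2.142857, refl=-2.142857·-1.000000=2.1429; V=5.000000+-2.142857+2.142857=5.0000
k=3 load: inc=2.142857, refl=2.142857·-0.428571=-0.9184; V=2.857143+2.142857+-0.918367=4.0816
k=4 src: inc=-0.918367, refl=-0.918367·-1.000000=0.9184; V=5.000000+-0.918367+0.918367=5.0000
k=5 load: inc=0.918367, refl=0.918367·-0.428571=-0.3936; V=4.081633+0.918367+-0.393586=4.6064
k=6 src: inc=-0.393586, refl=-0.393586·-1.000000=0.3936; V=5.000000+-0.393586+0.393586=5.0000
k=7 load: inc=0.393586, refl=0.393586·-0.428571=-0.1687; V=4.606414+0.393586+-0.168680=4.8313
k=8 src: inc=-0.168680, refl=-0.168680·-1.000000=0.1687; V=5.000000+-0.168680+0.168680=5.0000
k=9 load: inc=0.168680, refl=0.168680·-0.428571=-0.0723; V=4.831320+0.168680+-0.072291=4.9277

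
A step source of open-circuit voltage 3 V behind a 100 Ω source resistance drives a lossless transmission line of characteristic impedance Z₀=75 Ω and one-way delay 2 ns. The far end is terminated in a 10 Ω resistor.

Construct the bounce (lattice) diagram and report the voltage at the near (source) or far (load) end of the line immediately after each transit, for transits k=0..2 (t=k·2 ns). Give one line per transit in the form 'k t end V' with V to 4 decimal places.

Γ_L=-0.764706, Γ_S=0.142857; launch V₁=3·75/175=1.285714
k=0 src: V=1.2857
k=1 load: inc=1.285714, refl=1.285714·-0.764706=-0.9832; V=0.000000+1.285714+-0.983193=0.3025
k=2 src: inc=-0.983193, refl=-0.983193·0.142857=-0.1405; V=1.285714+-0.983193+-0.140456=0.1621

0 0 source 1.2857
1 2 load 0.3025
2 4 source 0.1621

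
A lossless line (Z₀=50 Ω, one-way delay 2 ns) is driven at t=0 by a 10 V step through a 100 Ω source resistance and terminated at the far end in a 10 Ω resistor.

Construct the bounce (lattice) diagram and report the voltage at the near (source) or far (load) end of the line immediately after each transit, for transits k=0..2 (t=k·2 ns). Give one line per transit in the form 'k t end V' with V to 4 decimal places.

0 0 source 3.3333
1 2 load 1.1111
2 4 source 0.3704

Γ_L=-0.666667, Γ_S=0.333333; launch V₁=10·50/150=3.333333
k=0 src: V=3.3333
k=1 load: inc=3.333333, refl=3.333333·-0.666667=-2.2222; V=0.000000+3.333333+-2.222222=1.1111
k=2 src: inc=-2.222222, refl=-2.222222·0.333333=-0.7407; V=3.333333+-2.222222+-0.740741=0.3704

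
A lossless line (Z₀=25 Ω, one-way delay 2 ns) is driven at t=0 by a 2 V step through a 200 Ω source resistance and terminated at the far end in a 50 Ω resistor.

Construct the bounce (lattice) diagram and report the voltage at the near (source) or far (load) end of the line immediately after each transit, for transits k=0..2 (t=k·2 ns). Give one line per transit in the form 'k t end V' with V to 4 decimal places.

Γ_L=0.333333, Γ_S=0.777778; launch V₁=2·25/225=0.222222
k=0 src: V=0.2222
k=1 load: inc=0.222222, refl=0.222222·0.333333=0.0741; V=0.000000+0.222222+0.074074=0.2963
k=2 src: inc=0.074074, refl=0.074074·0.777778=0.0576; V=0.222222+0.074074+0.057613=0.3539

0 0 source 0.2222
1 2 load 0.2963
2 4 source 0.3539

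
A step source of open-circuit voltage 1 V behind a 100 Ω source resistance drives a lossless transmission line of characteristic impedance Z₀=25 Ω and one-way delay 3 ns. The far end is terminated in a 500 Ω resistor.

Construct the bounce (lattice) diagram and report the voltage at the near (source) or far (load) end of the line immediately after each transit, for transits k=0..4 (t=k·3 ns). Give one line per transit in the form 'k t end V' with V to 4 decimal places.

Γ_L=0.904762, Γ_S=0.600000; launch V₁=1·25/125=0.200000
k=0 src: V=0.2000
k=1 load: inc=0.200000, refl=0.200000·0.904762=0.1810; V=0.000000+0.200000+0.180952=0.3810
k=2 src: inc=0.180952, refl=0.180952·0.600000=0.1086; V=0.200000+0.180952+0.108571=0.4895
k=3 load: inc=0.108571, refl=0.108571·0.904762=0.0982; V=0.380952+0.108571+0.098231=0.5878
k=4 src: inc=0.098231, refl=0.098231·0.600000=0.0589; V=0.489524+0.098231+0.058939=0.6467

0 0 source 0.2000
1 3 load 0.3810
2 6 source 0.4895
3 9 load 0.5878
4 12 source 0.6467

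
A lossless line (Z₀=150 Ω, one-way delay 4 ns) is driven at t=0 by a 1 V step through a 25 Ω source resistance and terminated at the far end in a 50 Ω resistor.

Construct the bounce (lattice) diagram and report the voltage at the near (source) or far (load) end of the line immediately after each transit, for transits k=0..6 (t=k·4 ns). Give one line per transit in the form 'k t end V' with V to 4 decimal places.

0 0 source 0.8571
1 4 load 0.4286
2 8 source 0.7347
3 12 load 0.5816
4 16 source 0.6910
5 20 load 0.6363
6 24 source 0.6753

Γ_L=-0.500000, Γ_S=-0.714286; launch V₁=1·150/175=0.857143
k=0 src: V=0.8571
k=1 load: inc=0.857143, refl=0.857143·-0.500000=-0.4286; V=0.000000+0.857143+-0.428571=0.4286
k=2 src: inc=-0.428571, refl=-0.428571·-0.714286=0.3061; V=0.857143+-0.428571+0.306122=0.7347
k=3 load: inc=0.306122, refl=0.306122·-0.500000=-0.1531; V=0.428571+0.306122+-0.153061=0.5816
k=4 src: inc=-0.153061, refl=-0.153061·-0.714286=0.1093; V=0.734694+-0.153061+0.109329=0.6910
k=5 load: inc=0.109329, refl=0.109329·-0.500000=-0.0547; V=0.581633+0.109329+-0.054665=0.6363
k=6 src: inc=-0.054665, refl=-0.054665·-0.714286=0.0390; V=0.690962+-0.054665+0.039046=0.6753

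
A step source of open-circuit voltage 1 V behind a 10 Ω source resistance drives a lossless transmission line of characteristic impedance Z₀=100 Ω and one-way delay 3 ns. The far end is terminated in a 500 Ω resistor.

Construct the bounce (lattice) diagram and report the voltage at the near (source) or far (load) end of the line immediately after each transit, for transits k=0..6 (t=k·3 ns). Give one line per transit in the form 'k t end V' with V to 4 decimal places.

0 0 source 0.9091
1 3 load 1.5152
2 6 source 1.0193
3 9 load 0.6887
4 12 source 0.9592
5 15 load 1.1395
6 18 source 0.9920

Γ_L=0.666667, Γ_S=-0.818182; launch V₁=1·100/110=0.909091
k=0 src: V=0.9091
k=1 load: inc=0.909091, refl=0.909091·0.666667=0.6061; V=0.000000+0.909091+0.606061=1.5152
k=2 src: inc=0.606061, refl=0.606061·-0.818182=-0.4959; V=0.909091+0.606061+-0.495868=1.0193
k=3 load: inc=-0.495868, refl=-0.495868·0.666667=-0.3306; V=1.515152+-0.495868+-0.330579=0.6887
k=4 src: inc=-0.330579, refl=-0.330579·-0.818182=0.2705; V=1.019284+-0.330579+0.270473=0.9592
k=5 load: inc=0.270473, refl=0.270473·0.666667=0.1803; V=0.688705+0.270473+0.180316=1.1395
k=6 src: inc=0.180316, refl=0.180316·-0.818182=-0.1475; V=0.959179+0.180316+-0.147531=0.9920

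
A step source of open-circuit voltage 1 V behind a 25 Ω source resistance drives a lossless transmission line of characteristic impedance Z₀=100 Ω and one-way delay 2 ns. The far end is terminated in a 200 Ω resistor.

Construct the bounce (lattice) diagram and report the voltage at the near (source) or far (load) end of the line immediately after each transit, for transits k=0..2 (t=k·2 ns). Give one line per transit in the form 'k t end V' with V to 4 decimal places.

0 0 source 0.8000
1 2 load 1.0667
2 4 source 0.9067

Γ_L=0.333333, Γ_S=-0.600000; launch V₁=1·100/125=0.800000
k=0 src: V=0.8000
k=1 load: inc=0.800000, refl=0.800000·0.333333=0.2667; V=0.000000+0.800000+0.266667=1.0667
k=2 src: inc=0.266667, refl=0.266667·-0.600000=-0.1600; V=0.800000+0.266667+-0.160000=0.9067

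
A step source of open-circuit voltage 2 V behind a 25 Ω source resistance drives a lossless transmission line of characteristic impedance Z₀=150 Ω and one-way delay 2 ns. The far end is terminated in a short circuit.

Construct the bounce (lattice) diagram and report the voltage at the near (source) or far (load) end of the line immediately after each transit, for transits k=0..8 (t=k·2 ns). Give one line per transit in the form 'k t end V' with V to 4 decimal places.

0 0 source 1.7143
1 2 load 0.0000
2 4 source 1.2245
3 6 load 0.0000
4 8 source 0.8746
5 10 load 0.0000
6 12 source 0.6247
7 14 load 0.0000
8 16 source 0.4462

Γ_L=-1.000000, Γ_S=-0.714286; launch V₁=2·150/175=1.714286
k=0 src: V=1.7143
k=1 load: inc=1.714286, refl=1.714286·-1.000000=-1.7143; V=0.000000+1.714286+-1.714286=0.0000
k=2 src: inc=-1.714286, refl=-1.714286·-0.714286=1.2245; V=1.714286+-1.714286+1.224490=1.2245
k=3 load: inc=1.224490, refl=1.224490·-1.000000=-1.2245; V=0.000000+1.224490+-1.224490=0.0000
k=4 src: inc=-1.224490, refl=-1.224490·-0.714286=0.8746; V=1.224490+-1.224490+0.874636=0.8746
k=5 load: inc=0.874636, refl=0.874636·-1.000000=-0.8746; V=0.000000+0.874636+-0.874636=0.0000
k=6 src: inc=-0.874636, refl=-0.874636·-0.714286=0.6247; V=0.874636+-0.874636+0.624740=0.6247
k=7 load: inc=0.624740, refl=0.624740·-1.000000=-0.6247; V=0.000000+0.624740+-0.624740=0.0000
k=8 src: inc=-0.624740, refl=-0.624740·-0.714286=0.4462; V=0.624740+-0.624740+0.446243=0.4462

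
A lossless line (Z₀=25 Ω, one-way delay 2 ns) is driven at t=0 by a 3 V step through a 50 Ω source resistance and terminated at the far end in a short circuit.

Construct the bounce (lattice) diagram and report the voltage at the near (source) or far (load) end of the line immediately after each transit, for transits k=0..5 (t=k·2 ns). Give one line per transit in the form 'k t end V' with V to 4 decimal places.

Γ_L=-1.000000, Γ_S=0.333333; launch V₁=3·25/75=1.000000
k=0 src: V=1.0000
k=1 load: inc=1.000000, refl=1.000000·-1.000000=-1.0000; V=0.000000+1.000000+-1.000000=0.0000
k=2 src: inc=-1.000000, refl=-1.000000·0.333333=-0.3333; V=1.000000+-1.000000+-0.333333=-0.3333
k=3 load: inc=-0.333333, refl=-0.333333·-1.000000=0.3333; V=0.000000+-0.333333+0.333333=0.0000
k=4 src: inc=0.333333, refl=0.333333·0.333333=0.1111; V=-0.333333+0.333333+0.111111=0.1111
k=5 load: inc=0.111111, refl=0.111111·-1.000000=-0.1111; V=0.000000+0.111111+-0.111111=0.0000

0 0 source 1.0000
1 2 load 0.0000
2 4 source -0.3333
3 6 load 0.0000
4 8 source 0.1111
5 10 load 0.0000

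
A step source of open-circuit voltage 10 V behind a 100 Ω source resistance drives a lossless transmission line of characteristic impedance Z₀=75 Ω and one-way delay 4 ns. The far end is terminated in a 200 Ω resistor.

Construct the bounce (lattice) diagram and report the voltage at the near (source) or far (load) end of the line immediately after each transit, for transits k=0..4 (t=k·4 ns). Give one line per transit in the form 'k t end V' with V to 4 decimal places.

Γ_L=0.454545, Γ_S=0.142857; launch V₁=10·75/175=4.285714
k=0 src: V=4.2857
k=1 load: inc=4.285714, refl=4.285714·0.454545=1.9481; V=0.000000+4.285714+1.948052=6.2338
k=2 src: inc=1.948052, refl=1.948052·0.142857=0.2783; V=4.285714+1.948052+0.278293=6.5121
k=3 load: inc=0.278293, refl=0.278293·0.454545=0.1265; V=6.233766+0.278293+0.126497=6.6386
k=4 src: inc=0.126497, refl=0.126497·0.142857=0.0181; V=6.512059+0.126497+0.018071=6.6566

0 0 source 4.2857
1 4 load 6.2338
2 8 source 6.5121
3 12 load 6.6386
4 16 source 6.6566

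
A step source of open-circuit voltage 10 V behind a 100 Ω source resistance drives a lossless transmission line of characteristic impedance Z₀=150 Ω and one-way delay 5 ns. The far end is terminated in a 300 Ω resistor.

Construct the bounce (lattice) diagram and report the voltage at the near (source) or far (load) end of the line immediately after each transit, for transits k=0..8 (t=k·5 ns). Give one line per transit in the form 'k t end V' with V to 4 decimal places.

Γ_L=0.333333, Γ_S=-0.200000; launch V₁=10·150/250=6.000000
k=0 src: V=6.0000
k=1 load: inc=6.000000, refl=6.000000·0.333333=2.0000; V=0.000000+6.000000+2.000000=8.0000
k=2 src: inc=2.000000, refl=2.000000·-0.200000=-0.4000; V=6.000000+2.000000+-0.400000=7.6000
k=3 load: inc=-0.400000, refl=-0.400000·0.333333=-0.1333; V=8.000000+-0.400000+-0.133333=7.4667
k=4 src: inc=-0.133333, refl=-0.133333·-0.200000=0.0267; V=7.600000+-0.133333+0.026667=7.4933
k=5 load: inc=0.026667, refl=0.026667·0.333333=0.0089; V=7.466667+0.026667+0.008889=7.5022
k=6 src: inc=0.008889, refl=0.008889·-0.200000=-0.0018; V=7.493333+0.008889+-0.001778=7.5004
k=7 load: inc=-0.001778, refl=-0.001778·0.333333=-0.0006; V=7.502222+-0.001778+-0.000593=7.4999
k=8 src: inc=-0.000593, refl=-0.000593·-0.200000=0.0001; V=7.500444+-0.000593+0.000119=7.5000

0 0 source 6.0000
1 5 load 8.0000
2 10 source 7.6000
3 15 load 7.4667
4 20 source 7.4933
5 25 load 7.5022
6 30 source 7.5004
7 35 load 7.4999
8 40 source 7.5000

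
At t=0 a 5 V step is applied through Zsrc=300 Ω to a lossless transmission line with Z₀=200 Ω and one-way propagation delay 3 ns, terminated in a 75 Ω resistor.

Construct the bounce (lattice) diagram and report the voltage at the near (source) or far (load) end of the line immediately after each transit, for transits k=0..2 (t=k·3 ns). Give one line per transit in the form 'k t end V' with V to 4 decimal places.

Γ_L=-0.454545, Γ_S=0.200000; launch V₁=5·200/500=2.000000
k=0 src: V=2.0000
k=1 load: inc=2.000000, refl=2.000000·-0.454545=-0.9091; V=0.000000+2.000000+-0.909091=1.0909
k=2 src: inc=-0.909091, refl=-0.909091·0.200000=-0.1818; V=2.000000+-0.909091+-0.181818=0.9091

0 0 source 2.0000
1 3 load 1.0909
2 6 source 0.9091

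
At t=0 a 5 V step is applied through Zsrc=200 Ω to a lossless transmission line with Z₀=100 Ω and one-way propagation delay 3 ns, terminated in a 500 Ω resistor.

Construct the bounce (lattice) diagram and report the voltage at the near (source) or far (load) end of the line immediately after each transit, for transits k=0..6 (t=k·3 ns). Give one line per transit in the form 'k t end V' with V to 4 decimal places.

Γ_L=0.666667, Γ_S=0.333333; launch V₁=5·100/300=1.666667
k=0 src: V=1.6667
k=1 load: inc=1.666667, refl=1.666667·0.666667=1.1111; V=0.000000+1.666667+1.111111=2.7778
k=2 src: inc=1.111111, refl=1.111111·0.333333=0.3704; V=1.666667+1.111111+0.370370=3.1481
k=3 load: inc=0.370370, refl=0.370370·0.666667=0.2469; V=2.777778+0.370370+0.246914=3.3951
k=4 src: inc=0.246914, refl=0.246914·0.333333=0.0823; V=3.148148+0.246914+0.082305=3.4774
k=5 load: inc=0.082305, refl=0.082305·0.666667=0.0549; V=3.395062+0.082305+0.054870=3.5322
k=6 src: inc=0.054870, refl=0.054870·0.333333=0.0183; V=3.477366+0.054870+0.018290=3.5505

0 0 source 1.6667
1 3 load 2.7778
2 6 source 3.1481
3 9 load 3.3951
4 12 source 3.4774
5 15 load 3.5322
6 18 source 3.5505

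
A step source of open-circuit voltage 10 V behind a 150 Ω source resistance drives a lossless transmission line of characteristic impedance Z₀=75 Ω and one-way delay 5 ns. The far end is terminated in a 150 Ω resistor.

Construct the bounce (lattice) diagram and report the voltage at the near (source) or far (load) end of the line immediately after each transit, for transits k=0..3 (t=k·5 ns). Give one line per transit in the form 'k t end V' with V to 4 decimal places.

Γ_L=0.333333, Γ_S=0.333333; launch V₁=10·75/225=3.333333
k=0 src: V=3.3333
k=1 load: inc=3.333333, refl=3.333333·0.333333=1.1111; V=0.000000+3.333333+1.111111=4.4444
k=2 src: inc=1.111111, refl=1.111111·0.333333=0.3704; V=3.333333+1.111111+0.370370=4.8148
k=3 load: inc=0.370370, refl=0.370370·0.333333=0.1235; V=4.444444+0.370370+0.123457=4.9383

0 0 source 3.3333
1 5 load 4.4444
2 10 source 4.8148
3 15 load 4.9383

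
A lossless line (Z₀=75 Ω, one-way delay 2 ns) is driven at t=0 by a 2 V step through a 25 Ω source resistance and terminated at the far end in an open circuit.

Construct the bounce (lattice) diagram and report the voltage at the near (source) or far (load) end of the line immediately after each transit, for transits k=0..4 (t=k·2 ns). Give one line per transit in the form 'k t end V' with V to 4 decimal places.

Γ_L=1.000000, Γ_S=-0.500000; launch V₁=2·75/100=1.500000
k=0 src: V=1.5000
k=1 load: inc=1.500000, refl=1.500000·1.000000=1.5000; V=0.000000+1.500000+1.500000=3.0000
k=2 src: inc=1.500000, refl=1.500000·-0.500000=-0.7500; V=1.500000+1.500000+-0.750000=2.2500
k=3 load: inc=-0.750000, refl=-0.750000·1.000000=-0.7500; V=3.000000+-0.750000+-0.750000=1.5000
k=4 src: inc=-0.750000, refl=-0.750000·-0.500000=0.3750; V=2.250000+-0.750000+0.375000=1.8750

0 0 source 1.5000
1 2 load 3.0000
2 4 source 2.2500
3 6 load 1.5000
4 8 source 1.8750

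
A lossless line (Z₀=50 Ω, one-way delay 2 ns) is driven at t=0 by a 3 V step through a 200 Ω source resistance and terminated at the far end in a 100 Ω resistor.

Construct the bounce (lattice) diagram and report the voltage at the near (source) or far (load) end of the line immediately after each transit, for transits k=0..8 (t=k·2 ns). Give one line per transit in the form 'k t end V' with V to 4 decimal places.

0 0 source 0.6000
1 2 load 0.8000
2 4 source 0.9200
3 6 load 0.9600
4 8 source 0.9840
5 10 load 0.9920
6 12 source 0.9968
7 14 load 0.9984
8 16 source 0.9994

Γ_L=0.333333, Γ_S=0.600000; launch V₁=3·50/250=0.600000
k=0 src: V=0.6000
k=1 load: inc=0.600000, refl=0.600000·0.333333=0.2000; V=0.000000+0.600000+0.200000=0.8000
k=2 src: inc=0.200000, refl=0.200000·0.600000=0.1200; V=0.600000+0.200000+0.120000=0.9200
k=3 load: inc=0.120000, refl=0.120000·0.333333=0.0400; V=0.800000+0.120000+0.040000=0.9600
k=4 src: inc=0.040000, refl=0.040000·0.600000=0.0240; V=0.920000+0.040000+0.024000=0.9840
k=5 load: inc=0.024000, refl=0.024000·0.333333=0.0080; V=0.960000+0.024000+0.008000=0.9920
k=6 src: inc=0.008000, refl=0.008000·0.600000=0.0048; V=0.984000+0.008000+0.004800=0.9968
k=7 load: inc=0.004800, refl=0.004800·0.333333=0.0016; V=0.992000+0.004800+0.001600=0.9984
k=8 src: inc=0.001600, refl=0.001600·0.600000=0.0010; V=0.996800+0.001600+0.000960=0.9994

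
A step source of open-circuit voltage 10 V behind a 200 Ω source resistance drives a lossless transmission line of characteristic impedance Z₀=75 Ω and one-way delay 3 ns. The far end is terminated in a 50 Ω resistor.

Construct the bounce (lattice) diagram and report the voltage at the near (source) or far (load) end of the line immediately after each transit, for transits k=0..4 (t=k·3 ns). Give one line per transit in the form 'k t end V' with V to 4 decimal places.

Γ_L=-0.200000, Γ_S=0.454545; launch V₁=10·75/275=2.727273
k=0 src: V=2.7273
k=1 load: inc=2.727273, refl=2.727273·-0.200000=-0.5455; V=0.000000+2.727273+-0.545455=2.1818
k=2 src: inc=-0.545455, refl=-0.545455·0.454545=-0.2479; V=2.727273+-0.545455+-0.247934=1.9339
k=3 load: inc=-0.247934, refl=-0.247934·-0.200000=0.0496; V=2.181818+-0.247934+0.049587=1.9835
k=4 src: inc=0.049587, refl=0.049587·0.454545=0.0225; V=1.933884+0.049587+0.022539=2.0060

0 0 source 2.7273
1 3 load 2.1818
2 6 source 1.9339
3 9 load 1.9835
4 12 source 2.0060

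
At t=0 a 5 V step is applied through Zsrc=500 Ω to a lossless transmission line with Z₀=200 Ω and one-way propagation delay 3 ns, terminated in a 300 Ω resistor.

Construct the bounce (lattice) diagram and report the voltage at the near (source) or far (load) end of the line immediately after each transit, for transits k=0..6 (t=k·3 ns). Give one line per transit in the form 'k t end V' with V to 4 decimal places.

0 0 source 1.4286
1 3 load 1.7143
2 6 source 1.8367
3 9 load 1.8612
4 12 source 1.8717
5 15 load 1.8738
6 18 source 1.8747

Γ_L=0.200000, Γ_S=0.428571; launch V₁=5·200/700=1.428571
k=0 src: V=1.4286
k=1 load: inc=1.428571, refl=1.428571·0.200000=0.2857; V=0.000000+1.428571+0.285714=1.7143
k=2 src: inc=0.285714, refl=0.285714·0.428571=0.1224; V=1.428571+0.285714+0.122449=1.8367
k=3 load: inc=0.122449, refl=0.122449·0.200000=0.0245; V=1.714286+0.122449+0.024490=1.8612
k=4 src: inc=0.024490, refl=0.024490·0.428571=0.0105; V=1.836735+0.024490+0.010496=1.8717
k=5 load: inc=0.010496, refl=0.010496·0.200000=0.0021; V=1.861224+0.010496+0.002099=1.8738
k=6 src: inc=0.002099, refl=0.002099·0.428571=0.0009; V=1.871720+0.002099+0.000900=1.8747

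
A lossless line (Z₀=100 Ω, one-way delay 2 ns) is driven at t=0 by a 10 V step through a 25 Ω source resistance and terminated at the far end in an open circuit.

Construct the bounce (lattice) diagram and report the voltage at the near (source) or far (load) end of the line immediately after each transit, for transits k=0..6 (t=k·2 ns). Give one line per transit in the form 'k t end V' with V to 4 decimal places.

Γ_L=1.000000, Γ_S=-0.600000; launch V₁=10·100/125=8.000000
k=0 src: V=8.0000
k=1 load: inc=8.000000, refl=8.000000·1.000000=8.0000; V=0.000000+8.000000+8.000000=16.0000
k=2 src: inc=8.000000, refl=8.000000·-0.600000=-4.8000; V=8.000000+8.000000+-4.800000=11.2000
k=3 load: inc=-4.800000, refl=-4.800000·1.000000=-4.8000; V=16.000000+-4.800000+-4.800000=6.4000
k=4 src: inc=-4.800000, refl=-4.800000·-0.600000=2.8800; V=11.200000+-4.800000+2.880000=9.2800
k=5 load: inc=2.880000, refl=2.880000·1.000000=2.8800; V=6.400000+2.880000+2.880000=12.1600
k=6 src: inc=2.880000, refl=2.880000·-0.600000=-1.7280; V=9.280000+2.880000+-1.728000=10.4320

0 0 source 8.0000
1 2 load 16.0000
2 4 source 11.2000
3 6 load 6.4000
4 8 source 9.2800
5 10 load 12.1600
6 12 source 10.4320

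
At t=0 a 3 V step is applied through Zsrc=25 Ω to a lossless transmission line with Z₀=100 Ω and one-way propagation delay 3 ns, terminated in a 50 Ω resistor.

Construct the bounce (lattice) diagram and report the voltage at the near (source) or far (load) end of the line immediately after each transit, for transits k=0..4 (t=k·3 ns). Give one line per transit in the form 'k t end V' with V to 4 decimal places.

0 0 source 2.4000
1 3 load 1.6000
2 6 source 2.0800
3 9 load 1.9200
4 12 source 2.0160

Γ_L=-0.333333, Γ_S=-0.600000; launch V₁=3·100/125=2.400000
k=0 src: V=2.4000
k=1 load: inc=2.400000, refl=2.400000·-0.333333=-0.8000; V=0.000000+2.400000+-0.800000=1.6000
k=2 src: inc=-0.800000, refl=-0.800000·-0.600000=0.4800; V=2.400000+-0.800000+0.480000=2.0800
k=3 load: inc=0.480000, refl=0.480000·-0.333333=-0.1600; V=1.600000+0.480000+-0.160000=1.9200
k=4 src: inc=-0.160000, refl=-0.160000·-0.600000=0.0960; V=2.080000+-0.160000+0.096000=2.0160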